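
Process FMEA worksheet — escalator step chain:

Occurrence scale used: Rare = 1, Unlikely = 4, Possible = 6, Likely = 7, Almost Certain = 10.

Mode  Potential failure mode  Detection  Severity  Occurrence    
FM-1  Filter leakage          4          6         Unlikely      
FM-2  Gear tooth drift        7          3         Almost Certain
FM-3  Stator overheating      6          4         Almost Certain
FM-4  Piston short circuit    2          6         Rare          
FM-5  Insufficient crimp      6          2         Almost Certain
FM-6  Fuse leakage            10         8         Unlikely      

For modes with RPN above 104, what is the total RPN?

890

RPN = Severity × Occurrence × Detection:
  FM-1: 6 × 4 × 4 = 96
  FM-2: 3 × 10 × 7 = 210
  FM-3: 4 × 10 × 6 = 240
  FM-4: 6 × 1 × 2 = 12
  FM-5: 2 × 10 × 6 = 120
  FM-6: 8 × 4 × 10 = 320
RPN > 104: FM-2 (210), FM-3 (240), FM-5 (120), FM-6 (320).
Sum: 210 + 240 + 120 + 320 = 890.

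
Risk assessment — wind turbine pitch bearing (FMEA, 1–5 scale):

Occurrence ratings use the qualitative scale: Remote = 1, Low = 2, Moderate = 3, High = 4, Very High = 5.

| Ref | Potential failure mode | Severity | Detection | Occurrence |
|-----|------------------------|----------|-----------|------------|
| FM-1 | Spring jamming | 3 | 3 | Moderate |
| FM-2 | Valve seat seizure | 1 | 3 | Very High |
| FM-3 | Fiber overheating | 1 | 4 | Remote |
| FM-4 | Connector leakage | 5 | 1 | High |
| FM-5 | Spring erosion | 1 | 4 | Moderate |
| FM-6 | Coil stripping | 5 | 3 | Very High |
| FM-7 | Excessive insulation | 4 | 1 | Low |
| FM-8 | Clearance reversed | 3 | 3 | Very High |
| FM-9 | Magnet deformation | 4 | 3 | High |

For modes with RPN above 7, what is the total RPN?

RPN = Severity × Occurrence × Detection:
  FM-1: 3 × 3 × 3 = 27
  FM-2: 1 × 5 × 3 = 15
  FM-3: 1 × 1 × 4 = 4
  FM-4: 5 × 4 × 1 = 20
  FM-5: 1 × 3 × 4 = 12
  FM-6: 5 × 5 × 3 = 75
  FM-7: 4 × 2 × 1 = 8
  FM-8: 3 × 5 × 3 = 45
  FM-9: 4 × 4 × 3 = 48
RPN > 7: FM-1 (27), FM-2 (15), FM-4 (20), FM-5 (12), FM-6 (75), FM-7 (8), FM-8 (45), FM-9 (48).
Sum: 27 + 15 + 20 + 12 + 75 + 8 + 45 + 48 = 250.

250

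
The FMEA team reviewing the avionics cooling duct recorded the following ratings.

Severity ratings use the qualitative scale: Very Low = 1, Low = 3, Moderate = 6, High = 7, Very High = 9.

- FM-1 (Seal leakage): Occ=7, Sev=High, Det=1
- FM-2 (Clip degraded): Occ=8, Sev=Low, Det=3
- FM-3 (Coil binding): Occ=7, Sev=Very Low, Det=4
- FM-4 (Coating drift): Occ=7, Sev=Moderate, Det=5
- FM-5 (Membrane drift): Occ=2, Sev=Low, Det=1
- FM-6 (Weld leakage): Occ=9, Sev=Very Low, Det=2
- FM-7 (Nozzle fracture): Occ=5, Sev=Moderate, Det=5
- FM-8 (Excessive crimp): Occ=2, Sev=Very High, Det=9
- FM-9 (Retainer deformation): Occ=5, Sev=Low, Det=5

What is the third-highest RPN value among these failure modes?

150

RPN = Severity × Occurrence × Detection:
  FM-1: 7 × 7 × 1 = 49
  FM-2: 3 × 8 × 3 = 72
  FM-3: 1 × 7 × 4 = 28
  FM-4: 6 × 7 × 5 = 210
  FM-5: 3 × 2 × 1 = 6
  FM-6: 1 × 9 × 2 = 18
  FM-7: 6 × 5 × 5 = 150
  FM-8: 9 × 2 × 9 = 162
  FM-9: 3 × 5 × 5 = 75
Sorted descending: 210, 162, 150, 75, 72, 49, 28, 18, 6.
The third-highest RPN is 150 (FM-7).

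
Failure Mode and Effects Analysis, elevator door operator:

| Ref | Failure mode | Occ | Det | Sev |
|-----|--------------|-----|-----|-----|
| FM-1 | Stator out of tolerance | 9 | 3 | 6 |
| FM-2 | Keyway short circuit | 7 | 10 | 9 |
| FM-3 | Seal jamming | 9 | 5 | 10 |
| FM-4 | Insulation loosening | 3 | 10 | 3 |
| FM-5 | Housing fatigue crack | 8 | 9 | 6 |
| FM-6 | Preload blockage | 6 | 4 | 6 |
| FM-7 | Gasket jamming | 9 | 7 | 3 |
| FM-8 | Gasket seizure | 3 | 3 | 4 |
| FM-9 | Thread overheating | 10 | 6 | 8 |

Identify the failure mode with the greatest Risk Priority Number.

FM-2

RPN = Severity × Occurrence × Detection:
  FM-1: 6 × 9 × 3 = 162
  FM-2: 9 × 7 × 10 = 630
  FM-3: 10 × 9 × 5 = 450
  FM-4: 3 × 3 × 10 = 90
  FM-5: 6 × 8 × 9 = 432
  FM-6: 6 × 6 × 4 = 144
  FM-7: 3 × 9 × 7 = 189
  FM-8: 4 × 3 × 3 = 36
  FM-9: 8 × 10 × 6 = 480
Highest RPN is 630 → FM-2.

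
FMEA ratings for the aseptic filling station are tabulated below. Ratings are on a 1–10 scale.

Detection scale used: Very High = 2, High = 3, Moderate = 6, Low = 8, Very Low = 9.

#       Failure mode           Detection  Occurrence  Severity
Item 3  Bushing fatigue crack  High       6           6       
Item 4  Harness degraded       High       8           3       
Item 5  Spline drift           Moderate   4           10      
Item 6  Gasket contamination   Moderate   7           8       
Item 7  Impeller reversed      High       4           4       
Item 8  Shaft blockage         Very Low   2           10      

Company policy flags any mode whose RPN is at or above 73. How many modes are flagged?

4

RPN = Severity × Occurrence × Detection:
  Item 3: 6 × 6 × 3 = 108
  Item 4: 3 × 8 × 3 = 72
  Item 5: 10 × 4 × 6 = 240
  Item 6: 8 × 7 × 6 = 336
  Item 7: 4 × 4 × 3 = 48
  Item 8: 10 × 2 × 9 = 180
Modes with RPN ≥ 73: Item 3 (108), Item 5 (240), Item 6 (336), Item 8 (180) → 4.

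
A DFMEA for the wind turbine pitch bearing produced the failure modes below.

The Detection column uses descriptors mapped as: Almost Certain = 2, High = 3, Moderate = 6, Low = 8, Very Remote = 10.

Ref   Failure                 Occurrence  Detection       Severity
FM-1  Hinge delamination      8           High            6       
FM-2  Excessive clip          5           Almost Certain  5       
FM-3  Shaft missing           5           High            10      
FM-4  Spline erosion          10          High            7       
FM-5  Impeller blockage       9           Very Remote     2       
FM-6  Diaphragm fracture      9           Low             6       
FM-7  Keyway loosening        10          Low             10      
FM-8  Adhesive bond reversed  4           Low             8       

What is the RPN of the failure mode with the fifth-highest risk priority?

RPN = Severity × Occurrence × Detection:
  FM-1: 6 × 8 × 3 = 144
  FM-2: 5 × 5 × 2 = 50
  FM-3: 10 × 5 × 3 = 150
  FM-4: 7 × 10 × 3 = 210
  FM-5: 2 × 9 × 10 = 180
  FM-6: 6 × 9 × 8 = 432
  FM-7: 10 × 10 × 8 = 800
  FM-8: 8 × 4 × 8 = 256
Sorted descending: 800, 432, 256, 210, 180, 150, 144, 50.
The fifth-highest RPN is 180 (FM-5).

180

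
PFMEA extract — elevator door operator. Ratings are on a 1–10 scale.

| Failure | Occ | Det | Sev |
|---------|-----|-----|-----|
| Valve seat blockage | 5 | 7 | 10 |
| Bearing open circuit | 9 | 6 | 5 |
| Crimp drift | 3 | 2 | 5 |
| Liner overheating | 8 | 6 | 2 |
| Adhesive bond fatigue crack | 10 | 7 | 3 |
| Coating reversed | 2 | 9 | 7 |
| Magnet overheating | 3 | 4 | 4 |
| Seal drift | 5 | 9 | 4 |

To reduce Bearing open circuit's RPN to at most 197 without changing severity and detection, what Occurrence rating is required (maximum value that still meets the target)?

Bearing open circuit: S=5, O=9, D=6 → current RPN = 270.
Fixed product = 30. Need 30 × O ≤ 197, so O ≤ 197/30 = 6.57.
Maximum integer Occurrence rating = 6 (gives RPN 180; O=7 would give 210 > 197).

6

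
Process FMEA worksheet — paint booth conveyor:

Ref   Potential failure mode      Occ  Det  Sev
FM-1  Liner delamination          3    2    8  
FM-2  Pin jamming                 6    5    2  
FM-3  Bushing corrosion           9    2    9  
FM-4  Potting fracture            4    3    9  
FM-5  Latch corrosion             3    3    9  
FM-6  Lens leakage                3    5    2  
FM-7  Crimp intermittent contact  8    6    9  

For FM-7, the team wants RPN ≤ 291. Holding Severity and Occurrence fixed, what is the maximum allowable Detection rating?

4

FM-7: S=9, O=8, D=6 → current RPN = 432.
Fixed product = 72. Need 72 × D ≤ 291, so D ≤ 291/72 = 4.04.
Maximum integer Detection rating = 4 (gives RPN 288; D=5 would give 360 > 291).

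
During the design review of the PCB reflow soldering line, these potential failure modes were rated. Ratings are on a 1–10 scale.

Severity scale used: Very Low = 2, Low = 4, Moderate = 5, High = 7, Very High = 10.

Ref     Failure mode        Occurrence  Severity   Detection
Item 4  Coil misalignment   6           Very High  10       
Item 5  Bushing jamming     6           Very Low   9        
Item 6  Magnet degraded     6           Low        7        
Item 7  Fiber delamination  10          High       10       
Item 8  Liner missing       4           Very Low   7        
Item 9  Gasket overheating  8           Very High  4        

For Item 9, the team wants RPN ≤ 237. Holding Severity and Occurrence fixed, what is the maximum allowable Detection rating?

2

Item 9: S=10, O=8, D=4 → current RPN = 320.
Fixed product = 80. Need 80 × D ≤ 237, so D ≤ 237/80 = 2.96.
Maximum integer Detection rating = 2 (gives RPN 160; D=3 would give 240 > 237).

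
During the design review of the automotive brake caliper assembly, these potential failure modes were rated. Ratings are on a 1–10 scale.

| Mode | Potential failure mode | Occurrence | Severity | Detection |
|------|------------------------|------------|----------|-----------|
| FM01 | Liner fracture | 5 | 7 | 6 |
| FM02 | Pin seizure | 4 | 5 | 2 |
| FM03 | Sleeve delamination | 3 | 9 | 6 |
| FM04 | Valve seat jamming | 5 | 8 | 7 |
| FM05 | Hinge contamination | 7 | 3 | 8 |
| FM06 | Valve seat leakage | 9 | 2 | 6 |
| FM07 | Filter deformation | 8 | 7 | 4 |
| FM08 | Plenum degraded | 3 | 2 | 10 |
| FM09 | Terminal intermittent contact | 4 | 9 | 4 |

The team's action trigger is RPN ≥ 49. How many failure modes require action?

RPN = Severity × Occurrence × Detection:
  FM01: 7 × 5 × 6 = 210
  FM02: 5 × 4 × 2 = 40
  FM03: 9 × 3 × 6 = 162
  FM04: 8 × 5 × 7 = 280
  FM05: 3 × 7 × 8 = 168
  FM06: 2 × 9 × 6 = 108
  FM07: 7 × 8 × 4 = 224
  FM08: 2 × 3 × 10 = 60
  FM09: 9 × 4 × 4 = 144
Modes with RPN ≥ 49: FM01 (210), FM03 (162), FM04 (280), FM05 (168), FM06 (108), FM07 (224), FM08 (60), FM09 (144) → 8.

8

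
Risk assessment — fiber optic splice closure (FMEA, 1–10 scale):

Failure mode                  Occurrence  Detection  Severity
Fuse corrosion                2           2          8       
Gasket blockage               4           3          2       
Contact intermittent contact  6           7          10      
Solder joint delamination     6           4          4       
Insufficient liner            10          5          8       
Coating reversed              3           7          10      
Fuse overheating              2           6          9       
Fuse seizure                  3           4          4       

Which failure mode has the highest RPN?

Contact intermittent contact

RPN = Severity × Occurrence × Detection:
  Fuse corrosion: 8 × 2 × 2 = 32
  Gasket blockage: 2 × 4 × 3 = 24
  Contact intermittent contact: 10 × 6 × 7 = 420
  Solder joint delamination: 4 × 6 × 4 = 96
  Insufficient liner: 8 × 10 × 5 = 400
  Coating reversed: 10 × 3 × 7 = 210
  Fuse overheating: 9 × 2 × 6 = 108
  Fuse seizure: 4 × 3 × 4 = 48
Highest RPN is 420 → Contact intermittent contact.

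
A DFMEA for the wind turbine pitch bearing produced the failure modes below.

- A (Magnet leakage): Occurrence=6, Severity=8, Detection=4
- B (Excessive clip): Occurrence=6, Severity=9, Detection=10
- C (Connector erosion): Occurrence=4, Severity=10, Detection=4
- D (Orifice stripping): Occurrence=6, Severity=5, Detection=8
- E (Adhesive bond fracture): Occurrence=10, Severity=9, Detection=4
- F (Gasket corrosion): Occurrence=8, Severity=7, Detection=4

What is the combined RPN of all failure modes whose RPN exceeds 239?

1140

RPN = Severity × Occurrence × Detection:
  A: 8 × 6 × 4 = 192
  B: 9 × 6 × 10 = 540
  C: 10 × 4 × 4 = 160
  D: 5 × 6 × 8 = 240
  E: 9 × 10 × 4 = 360
  F: 7 × 8 × 4 = 224
RPN > 239: B (540), D (240), E (360).
Sum: 540 + 240 + 360 = 1140.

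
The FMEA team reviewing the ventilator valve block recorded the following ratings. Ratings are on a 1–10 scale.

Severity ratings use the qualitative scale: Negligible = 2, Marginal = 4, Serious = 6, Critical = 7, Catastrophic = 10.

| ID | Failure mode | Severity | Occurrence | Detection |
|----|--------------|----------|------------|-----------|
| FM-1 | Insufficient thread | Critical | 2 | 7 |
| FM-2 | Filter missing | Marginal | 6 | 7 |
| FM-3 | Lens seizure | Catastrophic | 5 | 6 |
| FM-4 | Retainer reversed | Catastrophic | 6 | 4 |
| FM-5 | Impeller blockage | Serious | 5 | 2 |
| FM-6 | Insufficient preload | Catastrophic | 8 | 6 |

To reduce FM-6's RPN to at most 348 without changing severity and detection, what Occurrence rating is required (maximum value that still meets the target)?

5

FM-6: S=10, O=8, D=6 → current RPN = 480.
Fixed product = 60. Need 60 × O ≤ 348, so O ≤ 348/60 = 5.80.
Maximum integer Occurrence rating = 5 (gives RPN 300; O=6 would give 360 > 348).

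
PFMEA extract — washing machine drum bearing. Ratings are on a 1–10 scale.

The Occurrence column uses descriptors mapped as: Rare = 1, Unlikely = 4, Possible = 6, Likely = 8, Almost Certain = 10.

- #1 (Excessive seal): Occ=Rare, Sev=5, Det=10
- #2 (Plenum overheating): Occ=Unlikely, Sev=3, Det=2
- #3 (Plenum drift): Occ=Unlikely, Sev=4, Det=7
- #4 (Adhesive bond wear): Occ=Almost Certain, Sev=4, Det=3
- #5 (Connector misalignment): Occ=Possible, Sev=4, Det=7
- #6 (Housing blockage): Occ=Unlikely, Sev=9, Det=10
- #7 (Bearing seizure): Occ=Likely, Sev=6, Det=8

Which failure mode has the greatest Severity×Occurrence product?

Criticality = Severity × Occurrence:
  #1: 5 × 1 = 5
  #2: 3 × 4 = 12
  #3: 4 × 4 = 16
  #4: 4 × 10 = 40
  #5: 4 × 6 = 24
  #6: 9 × 4 = 36
  #7: 6 × 8 = 48
Highest criticality is 48 → #7.

#7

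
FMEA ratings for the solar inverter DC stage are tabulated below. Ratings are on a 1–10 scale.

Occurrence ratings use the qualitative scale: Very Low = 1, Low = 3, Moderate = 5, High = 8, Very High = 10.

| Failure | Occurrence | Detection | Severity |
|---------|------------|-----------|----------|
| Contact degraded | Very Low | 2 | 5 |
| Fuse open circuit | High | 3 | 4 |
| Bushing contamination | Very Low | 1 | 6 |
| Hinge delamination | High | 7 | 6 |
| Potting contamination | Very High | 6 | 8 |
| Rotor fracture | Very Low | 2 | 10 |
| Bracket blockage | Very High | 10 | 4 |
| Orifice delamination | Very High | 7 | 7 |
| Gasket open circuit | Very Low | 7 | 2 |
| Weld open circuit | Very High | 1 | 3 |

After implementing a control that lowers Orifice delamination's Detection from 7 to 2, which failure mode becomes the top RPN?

Potting contamination

RPN = Severity × Occurrence × Detection:
  Contact degraded: 5 × 1 × 2 = 10
  Fuse open circuit: 4 × 8 × 3 = 96
  Bushing contamination: 6 × 1 × 1 = 6
  Hinge delamination: 6 × 8 × 7 = 336
  Potting contamination: 8 × 10 × 6 = 480
  Rotor fracture: 10 × 1 × 2 = 20
  Bracket blockage: 4 × 10 × 10 = 400
  Orifice delamination: 7 × 10 × 7 = 490
  Gasket open circuit: 2 × 1 × 7 = 14
  Weld open circuit: 3 × 10 × 1 = 30
After action: Orifice delamination → 7 × 10 × 2 = 140.
Revised RPNs: Potting contamination=480, Bracket blockage=400, Hinge delamination=336, Orifice delamination=140, Fuse open circuit=96, Weld open circuit=30, Rotor fracture=20, Gasket open circuit=14, Contact degraded=10, Bushing contamination=6.
Highest is now Potting contamination (480).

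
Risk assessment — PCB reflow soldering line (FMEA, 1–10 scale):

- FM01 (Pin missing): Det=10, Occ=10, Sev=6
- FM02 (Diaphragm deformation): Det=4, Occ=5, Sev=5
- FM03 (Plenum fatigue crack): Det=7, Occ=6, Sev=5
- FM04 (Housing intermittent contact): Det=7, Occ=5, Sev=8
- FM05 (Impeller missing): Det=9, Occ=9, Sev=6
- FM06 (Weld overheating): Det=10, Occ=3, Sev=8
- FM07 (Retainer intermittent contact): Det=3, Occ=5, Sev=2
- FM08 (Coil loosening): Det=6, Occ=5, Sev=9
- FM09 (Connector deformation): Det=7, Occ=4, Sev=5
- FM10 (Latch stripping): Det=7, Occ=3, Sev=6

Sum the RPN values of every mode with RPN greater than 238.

RPN = Severity × Occurrence × Detection:
  FM01: 6 × 10 × 10 = 600
  FM02: 5 × 5 × 4 = 100
  FM03: 5 × 6 × 7 = 210
  FM04: 8 × 5 × 7 = 280
  FM05: 6 × 9 × 9 = 486
  FM06: 8 × 3 × 10 = 240
  FM07: 2 × 5 × 3 = 30
  FM08: 9 × 5 × 6 = 270
  FM09: 5 × 4 × 7 = 140
  FM10: 6 × 3 × 7 = 126
RPN > 238: FM01 (600), FM04 (280), FM05 (486), FM06 (240), FM08 (270).
Sum: 600 + 280 + 486 + 240 + 270 = 1876.

1876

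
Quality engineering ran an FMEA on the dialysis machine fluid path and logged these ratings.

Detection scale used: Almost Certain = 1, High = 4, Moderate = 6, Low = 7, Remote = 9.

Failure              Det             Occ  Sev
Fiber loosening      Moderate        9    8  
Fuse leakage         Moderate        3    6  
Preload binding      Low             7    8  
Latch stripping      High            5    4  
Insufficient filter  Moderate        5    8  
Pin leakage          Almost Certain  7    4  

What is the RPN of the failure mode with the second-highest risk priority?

392

RPN = Severity × Occurrence × Detection:
  Fiber loosening: 8 × 9 × 6 = 432
  Fuse leakage: 6 × 3 × 6 = 108
  Preload binding: 8 × 7 × 7 = 392
  Latch stripping: 4 × 5 × 4 = 80
  Insufficient filter: 8 × 5 × 6 = 240
  Pin leakage: 4 × 7 × 1 = 28
Sorted descending: 432, 392, 240, 108, 80, 28.
The second-highest RPN is 392 (Preload binding).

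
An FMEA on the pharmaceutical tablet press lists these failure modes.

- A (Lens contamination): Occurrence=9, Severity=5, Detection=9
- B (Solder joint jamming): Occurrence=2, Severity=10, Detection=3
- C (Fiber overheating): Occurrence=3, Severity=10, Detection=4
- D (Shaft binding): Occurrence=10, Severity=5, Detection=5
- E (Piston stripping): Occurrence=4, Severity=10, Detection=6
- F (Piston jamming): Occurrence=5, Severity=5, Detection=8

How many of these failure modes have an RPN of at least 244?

2

RPN = Severity × Occurrence × Detection:
  A: 5 × 9 × 9 = 405
  B: 10 × 2 × 3 = 60
  C: 10 × 3 × 4 = 120
  D: 5 × 10 × 5 = 250
  E: 10 × 4 × 6 = 240
  F: 5 × 5 × 8 = 200
Modes with RPN ≥ 244: A (405), D (250) → 2.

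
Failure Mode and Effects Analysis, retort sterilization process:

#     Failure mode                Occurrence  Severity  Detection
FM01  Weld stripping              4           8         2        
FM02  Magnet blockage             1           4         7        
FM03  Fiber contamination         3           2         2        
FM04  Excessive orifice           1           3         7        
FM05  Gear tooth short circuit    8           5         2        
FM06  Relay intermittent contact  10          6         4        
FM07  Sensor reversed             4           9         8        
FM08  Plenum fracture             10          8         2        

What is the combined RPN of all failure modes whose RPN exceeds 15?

RPN = Severity × Occurrence × Detection:
  FM01: 8 × 4 × 2 = 64
  FM02: 4 × 1 × 7 = 28
  FM03: 2 × 3 × 2 = 12
  FM04: 3 × 1 × 7 = 21
  FM05: 5 × 8 × 2 = 80
  FM06: 6 × 10 × 4 = 240
  FM07: 9 × 4 × 8 = 288
  FM08: 8 × 10 × 2 = 160
RPN > 15: FM01 (64), FM02 (28), FM04 (21), FM05 (80), FM06 (240), FM07 (288), FM08 (160).
Sum: 64 + 28 + 21 + 80 + 240 + 288 + 160 = 881.

881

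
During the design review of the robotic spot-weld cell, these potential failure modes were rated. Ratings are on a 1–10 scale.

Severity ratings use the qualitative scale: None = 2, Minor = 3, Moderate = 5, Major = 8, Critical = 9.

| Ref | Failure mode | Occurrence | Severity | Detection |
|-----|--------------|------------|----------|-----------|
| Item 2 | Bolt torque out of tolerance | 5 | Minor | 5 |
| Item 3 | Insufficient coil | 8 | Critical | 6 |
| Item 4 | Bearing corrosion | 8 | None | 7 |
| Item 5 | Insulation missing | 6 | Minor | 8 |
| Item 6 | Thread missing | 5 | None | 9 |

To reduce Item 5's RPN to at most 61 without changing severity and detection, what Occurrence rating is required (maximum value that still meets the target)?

2

Item 5: S=3, O=6, D=8 → current RPN = 144.
Fixed product = 24. Need 24 × O ≤ 61, so O ≤ 61/24 = 2.54.
Maximum integer Occurrence rating = 2 (gives RPN 48; O=3 would give 72 > 61).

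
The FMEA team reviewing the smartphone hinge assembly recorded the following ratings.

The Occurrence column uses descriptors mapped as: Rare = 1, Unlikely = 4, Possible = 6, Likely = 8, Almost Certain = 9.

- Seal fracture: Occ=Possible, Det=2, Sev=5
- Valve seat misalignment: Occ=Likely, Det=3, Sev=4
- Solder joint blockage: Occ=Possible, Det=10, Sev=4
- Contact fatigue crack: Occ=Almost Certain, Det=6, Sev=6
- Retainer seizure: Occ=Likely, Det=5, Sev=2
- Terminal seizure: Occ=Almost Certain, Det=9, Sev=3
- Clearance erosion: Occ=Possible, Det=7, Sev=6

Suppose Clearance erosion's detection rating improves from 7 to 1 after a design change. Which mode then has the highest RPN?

Contact fatigue crack

RPN = Severity × Occurrence × Detection:
  Seal fracture: 5 × 6 × 2 = 60
  Valve seat misalignment: 4 × 8 × 3 = 96
  Solder joint blockage: 4 × 6 × 10 = 240
  Contact fatigue crack: 6 × 9 × 6 = 324
  Retainer seizure: 2 × 8 × 5 = 80
  Terminal seizure: 3 × 9 × 9 = 243
  Clearance erosion: 6 × 6 × 7 = 252
After action: Clearance erosion → 6 × 6 × 1 = 36.
Revised RPNs: Contact fatigue crack=324, Terminal seizure=243, Solder joint blockage=240, Valve seat misalignment=96, Retainer seizure=80, Seal fracture=60, Clearance erosion=36.
Highest is now Contact fatigue crack (324).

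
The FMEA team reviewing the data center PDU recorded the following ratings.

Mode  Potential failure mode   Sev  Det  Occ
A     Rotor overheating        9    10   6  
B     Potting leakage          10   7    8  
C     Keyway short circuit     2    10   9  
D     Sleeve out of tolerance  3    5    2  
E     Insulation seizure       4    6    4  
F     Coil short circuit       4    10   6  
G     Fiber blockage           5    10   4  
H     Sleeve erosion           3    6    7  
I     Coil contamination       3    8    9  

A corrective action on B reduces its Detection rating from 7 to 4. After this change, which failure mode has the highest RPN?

RPN = Severity × Occurrence × Detection:
  A: 9 × 6 × 10 = 540
  B: 10 × 8 × 7 = 560
  C: 2 × 9 × 10 = 180
  D: 3 × 2 × 5 = 30
  E: 4 × 4 × 6 = 96
  F: 4 × 6 × 10 = 240
  G: 5 × 4 × 10 = 200
  H: 3 × 7 × 6 = 126
  I: 3 × 9 × 8 = 216
After action: B → 10 × 8 × 4 = 320.
Revised RPNs: A=540, B=320, F=240, I=216, G=200, C=180, H=126, E=96, D=30.
Highest is now A (540).

A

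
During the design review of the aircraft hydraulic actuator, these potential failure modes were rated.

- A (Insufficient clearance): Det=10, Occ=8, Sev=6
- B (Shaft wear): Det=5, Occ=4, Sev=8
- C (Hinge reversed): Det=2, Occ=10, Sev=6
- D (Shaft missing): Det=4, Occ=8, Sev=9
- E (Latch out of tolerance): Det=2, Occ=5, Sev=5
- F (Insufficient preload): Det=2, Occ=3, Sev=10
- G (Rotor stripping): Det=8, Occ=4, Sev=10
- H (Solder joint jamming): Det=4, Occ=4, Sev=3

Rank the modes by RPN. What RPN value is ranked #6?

RPN = Severity × Occurrence × Detection:
  A: 6 × 8 × 10 = 480
  B: 8 × 4 × 5 = 160
  C: 6 × 10 × 2 = 120
  D: 9 × 8 × 4 = 288
  E: 5 × 5 × 2 = 50
  F: 10 × 3 × 2 = 60
  G: 10 × 4 × 8 = 320
  H: 3 × 4 × 4 = 48
Sorted descending: 480, 320, 288, 160, 120, 60, 50, 48.
The sixth-highest RPN is 60 (F).

60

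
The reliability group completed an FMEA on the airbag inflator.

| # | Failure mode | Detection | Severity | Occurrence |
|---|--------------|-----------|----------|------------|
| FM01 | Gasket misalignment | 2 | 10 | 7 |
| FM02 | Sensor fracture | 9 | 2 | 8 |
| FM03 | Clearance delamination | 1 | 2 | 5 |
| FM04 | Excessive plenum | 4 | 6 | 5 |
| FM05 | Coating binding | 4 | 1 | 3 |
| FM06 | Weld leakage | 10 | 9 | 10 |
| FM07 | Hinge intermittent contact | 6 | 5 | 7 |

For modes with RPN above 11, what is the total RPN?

1526

RPN = Severity × Occurrence × Detection:
  FM01: 10 × 7 × 2 = 140
  FM02: 2 × 8 × 9 = 144
  FM03: 2 × 5 × 1 = 10
  FM04: 6 × 5 × 4 = 120
  FM05: 1 × 3 × 4 = 12
  FM06: 9 × 10 × 10 = 900
  FM07: 5 × 7 × 6 = 210
RPN > 11: FM01 (140), FM02 (144), FM04 (120), FM05 (12), FM06 (900), FM07 (210).
Sum: 140 + 144 + 120 + 12 + 900 + 210 = 1526.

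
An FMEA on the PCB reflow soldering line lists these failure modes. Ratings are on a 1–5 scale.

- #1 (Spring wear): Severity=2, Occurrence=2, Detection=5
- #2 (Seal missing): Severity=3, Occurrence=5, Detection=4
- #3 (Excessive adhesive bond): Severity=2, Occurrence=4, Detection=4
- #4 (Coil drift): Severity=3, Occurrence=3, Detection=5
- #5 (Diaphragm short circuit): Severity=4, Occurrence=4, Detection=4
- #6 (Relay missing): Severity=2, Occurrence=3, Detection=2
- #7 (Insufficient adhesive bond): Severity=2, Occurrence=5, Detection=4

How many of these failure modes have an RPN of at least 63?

RPN = Severity × Occurrence × Detection:
  #1: 2 × 2 × 5 = 20
  #2: 3 × 5 × 4 = 60
  #3: 2 × 4 × 4 = 32
  #4: 3 × 3 × 5 = 45
  #5: 4 × 4 × 4 = 64
  #6: 2 × 3 × 2 = 12
  #7: 2 × 5 × 4 = 40
Modes with RPN ≥ 63: #5 (64) → 1.

1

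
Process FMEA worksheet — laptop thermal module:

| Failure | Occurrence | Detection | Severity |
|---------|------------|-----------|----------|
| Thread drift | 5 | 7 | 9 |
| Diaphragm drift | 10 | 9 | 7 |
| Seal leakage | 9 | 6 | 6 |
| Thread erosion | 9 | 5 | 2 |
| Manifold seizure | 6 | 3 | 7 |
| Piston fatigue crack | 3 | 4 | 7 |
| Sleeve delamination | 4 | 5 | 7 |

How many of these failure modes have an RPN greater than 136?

4

RPN = Severity × Occurrence × Detection:
  Thread drift: 9 × 5 × 7 = 315
  Diaphragm drift: 7 × 10 × 9 = 630
  Seal leakage: 6 × 9 × 6 = 324
  Thread erosion: 2 × 9 × 5 = 90
  Manifold seizure: 7 × 6 × 3 = 126
  Piston fatigue crack: 7 × 3 × 4 = 84
  Sleeve delamination: 7 × 4 × 5 = 140
Modes with RPN > 136: Thread drift (315), Diaphragm drift (630), Seal leakage (324), Sleeve delamination (140) → 4.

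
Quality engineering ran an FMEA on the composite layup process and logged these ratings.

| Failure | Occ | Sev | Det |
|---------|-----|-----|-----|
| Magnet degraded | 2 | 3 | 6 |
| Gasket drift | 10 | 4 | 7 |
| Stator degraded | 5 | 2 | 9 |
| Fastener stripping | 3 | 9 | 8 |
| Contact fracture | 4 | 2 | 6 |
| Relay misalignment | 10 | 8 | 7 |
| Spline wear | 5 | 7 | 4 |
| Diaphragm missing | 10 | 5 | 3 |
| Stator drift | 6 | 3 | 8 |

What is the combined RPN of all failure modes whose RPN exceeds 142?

1350

RPN = Severity × Occurrence × Detection:
  Magnet degraded: 3 × 2 × 6 = 36
  Gasket drift: 4 × 10 × 7 = 280
  Stator degraded: 2 × 5 × 9 = 90
  Fastener stripping: 9 × 3 × 8 = 216
  Contact fracture: 2 × 4 × 6 = 48
  Relay misalignment: 8 × 10 × 7 = 560
  Spline wear: 7 × 5 × 4 = 140
  Diaphragm missing: 5 × 10 × 3 = 150
  Stator drift: 3 × 6 × 8 = 144
RPN > 142: Gasket drift (280), Fastener stripping (216), Relay misalignment (560), Diaphragm missing (150), Stator drift (144).
Sum: 280 + 216 + 560 + 150 + 144 = 1350.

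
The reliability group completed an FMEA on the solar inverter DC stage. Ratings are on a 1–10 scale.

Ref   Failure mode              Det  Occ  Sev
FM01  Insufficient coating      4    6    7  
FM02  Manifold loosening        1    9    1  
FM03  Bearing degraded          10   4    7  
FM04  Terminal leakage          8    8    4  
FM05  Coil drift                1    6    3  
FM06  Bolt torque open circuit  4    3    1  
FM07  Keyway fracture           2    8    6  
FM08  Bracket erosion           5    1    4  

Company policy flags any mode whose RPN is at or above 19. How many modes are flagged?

5

RPN = Severity × Occurrence × Detection:
  FM01: 7 × 6 × 4 = 168
  FM02: 1 × 9 × 1 = 9
  FM03: 7 × 4 × 10 = 280
  FM04: 4 × 8 × 8 = 256
  FM05: 3 × 6 × 1 = 18
  FM06: 1 × 3 × 4 = 12
  FM07: 6 × 8 × 2 = 96
  FM08: 4 × 1 × 5 = 20
Modes with RPN ≥ 19: FM01 (168), FM03 (280), FM04 (256), FM07 (96), FM08 (20) → 5.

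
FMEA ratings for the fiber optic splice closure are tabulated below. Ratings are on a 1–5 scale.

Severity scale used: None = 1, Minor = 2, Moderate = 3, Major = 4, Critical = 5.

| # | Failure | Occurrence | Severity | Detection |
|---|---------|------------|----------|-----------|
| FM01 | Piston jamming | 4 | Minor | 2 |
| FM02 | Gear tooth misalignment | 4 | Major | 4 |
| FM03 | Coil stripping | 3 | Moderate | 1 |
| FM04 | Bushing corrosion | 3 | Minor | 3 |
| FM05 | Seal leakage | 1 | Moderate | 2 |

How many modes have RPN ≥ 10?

RPN = Severity × Occurrence × Detection:
  FM01: 2 × 4 × 2 = 16
  FM02: 4 × 4 × 4 = 64
  FM03: 3 × 3 × 1 = 9
  FM04: 2 × 3 × 3 = 18
  FM05: 3 × 1 × 2 = 6
Modes with RPN ≥ 10: FM01 (16), FM02 (64), FM04 (18) → 3.

3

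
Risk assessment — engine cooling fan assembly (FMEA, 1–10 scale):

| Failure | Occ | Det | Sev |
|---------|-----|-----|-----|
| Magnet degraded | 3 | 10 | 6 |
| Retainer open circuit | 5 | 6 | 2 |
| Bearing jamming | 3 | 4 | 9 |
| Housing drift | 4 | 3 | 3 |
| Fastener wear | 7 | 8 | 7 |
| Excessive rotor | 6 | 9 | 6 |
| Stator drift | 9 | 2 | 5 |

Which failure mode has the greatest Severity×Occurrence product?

Fastener wear

Criticality = Severity × Occurrence:
  Magnet degraded: 6 × 3 = 18
  Retainer open circuit: 2 × 5 = 10
  Bearing jamming: 9 × 3 = 27
  Housing drift: 3 × 4 = 12
  Fastener wear: 7 × 7 = 49
  Excessive rotor: 6 × 6 = 36
  Stator drift: 5 × 9 = 45
Highest criticality is 49 → Fastener wear.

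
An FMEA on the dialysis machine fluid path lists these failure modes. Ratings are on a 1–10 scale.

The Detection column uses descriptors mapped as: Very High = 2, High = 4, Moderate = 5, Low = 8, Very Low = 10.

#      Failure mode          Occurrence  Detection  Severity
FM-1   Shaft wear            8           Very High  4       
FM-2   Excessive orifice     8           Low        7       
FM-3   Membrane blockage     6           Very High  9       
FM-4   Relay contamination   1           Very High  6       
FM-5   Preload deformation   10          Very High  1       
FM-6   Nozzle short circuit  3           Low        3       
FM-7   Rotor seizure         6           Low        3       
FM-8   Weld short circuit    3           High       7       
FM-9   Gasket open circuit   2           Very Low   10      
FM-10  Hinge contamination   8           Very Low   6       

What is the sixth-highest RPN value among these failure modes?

RPN = Severity × Occurrence × Detection:
  FM-1: 4 × 8 × 2 = 64
  FM-2: 7 × 8 × 8 = 448
  FM-3: 9 × 6 × 2 = 108
  FM-4: 6 × 1 × 2 = 12
  FM-5: 1 × 10 × 2 = 20
  FM-6: 3 × 3 × 8 = 72
  FM-7: 3 × 6 × 8 = 144
  FM-8: 7 × 3 × 4 = 84
  FM-9: 10 × 2 × 10 = 200
  FM-10: 6 × 8 × 10 = 480
Sorted descending: 480, 448, 200, 144, 108, 84, 72, 64, 20, 12.
The sixth-highest RPN is 84 (FM-8).

84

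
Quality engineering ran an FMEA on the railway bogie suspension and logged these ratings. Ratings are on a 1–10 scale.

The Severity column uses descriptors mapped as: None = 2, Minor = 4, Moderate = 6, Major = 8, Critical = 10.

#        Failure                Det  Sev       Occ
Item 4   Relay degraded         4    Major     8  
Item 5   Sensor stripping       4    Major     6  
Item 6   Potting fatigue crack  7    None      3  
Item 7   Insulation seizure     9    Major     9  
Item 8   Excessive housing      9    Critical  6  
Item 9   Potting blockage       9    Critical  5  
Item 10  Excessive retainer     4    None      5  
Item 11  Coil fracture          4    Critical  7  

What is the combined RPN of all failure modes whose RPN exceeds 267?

1918

RPN = Severity × Occurrence × Detection:
  Item 4: 8 × 8 × 4 = 256
  Item 5: 8 × 6 × 4 = 192
  Item 6: 2 × 3 × 7 = 42
  Item 7: 8 × 9 × 9 = 648
  Item 8: 10 × 6 × 9 = 540
  Item 9: 10 × 5 × 9 = 450
  Item 10: 2 × 5 × 4 = 40
  Item 11: 10 × 7 × 4 = 280
RPN > 267: Item 7 (648), Item 8 (540), Item 9 (450), Item 11 (280).
Sum: 648 + 540 + 450 + 280 = 1918.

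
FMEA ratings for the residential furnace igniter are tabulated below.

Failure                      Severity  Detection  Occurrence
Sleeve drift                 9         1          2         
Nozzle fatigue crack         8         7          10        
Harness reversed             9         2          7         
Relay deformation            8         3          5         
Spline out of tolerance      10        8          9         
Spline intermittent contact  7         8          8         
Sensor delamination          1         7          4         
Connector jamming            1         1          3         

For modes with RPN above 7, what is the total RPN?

2020

RPN = Severity × Occurrence × Detection:
  Sleeve drift: 9 × 2 × 1 = 18
  Nozzle fatigue crack: 8 × 10 × 7 = 560
  Harness reversed: 9 × 7 × 2 = 126
  Relay deformation: 8 × 5 × 3 = 120
  Spline out of tolerance: 10 × 9 × 8 = 720
  Spline intermittent contact: 7 × 8 × 8 = 448
  Sensor delamination: 1 × 4 × 7 = 28
  Connector jamming: 1 × 3 × 1 = 3
RPN > 7: Sleeve drift (18), Nozzle fatigue crack (560), Harness reversed (126), Relay deformation (120), Spline out of tolerance (720), Spline intermittent contact (448), Sensor delamination (28).
Sum: 18 + 560 + 126 + 120 + 720 + 448 + 28 = 2020.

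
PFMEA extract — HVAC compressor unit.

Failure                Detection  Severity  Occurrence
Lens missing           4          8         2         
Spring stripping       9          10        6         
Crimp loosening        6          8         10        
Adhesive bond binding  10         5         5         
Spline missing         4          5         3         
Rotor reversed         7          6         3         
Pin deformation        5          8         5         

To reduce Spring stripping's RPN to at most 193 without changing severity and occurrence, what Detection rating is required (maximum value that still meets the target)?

Spring stripping: S=10, O=6, D=9 → current RPN = 540.
Fixed product = 60. Need 60 × D ≤ 193, so D ≤ 193/60 = 3.22.
Maximum integer Detection rating = 3 (gives RPN 180; D=4 would give 240 > 193).

3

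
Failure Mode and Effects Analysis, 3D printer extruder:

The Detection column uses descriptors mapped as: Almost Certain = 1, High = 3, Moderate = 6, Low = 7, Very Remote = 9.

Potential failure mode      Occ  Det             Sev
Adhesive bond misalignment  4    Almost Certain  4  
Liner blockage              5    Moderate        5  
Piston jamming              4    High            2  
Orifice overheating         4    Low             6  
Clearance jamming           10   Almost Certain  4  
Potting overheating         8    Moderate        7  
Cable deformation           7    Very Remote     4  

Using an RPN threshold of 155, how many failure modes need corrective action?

3

RPN = Severity × Occurrence × Detection:
  Adhesive bond misalignment: 4 × 4 × 1 = 16
  Liner blockage: 5 × 5 × 6 = 150
  Piston jamming: 2 × 4 × 3 = 24
  Orifice overheating: 6 × 4 × 7 = 168
  Clearance jamming: 4 × 10 × 1 = 40
  Potting overheating: 7 × 8 × 6 = 336
  Cable deformation: 4 × 7 × 9 = 252
Modes with RPN ≥ 155: Orifice overheating (168), Potting overheating (336), Cable deformation (252) → 3.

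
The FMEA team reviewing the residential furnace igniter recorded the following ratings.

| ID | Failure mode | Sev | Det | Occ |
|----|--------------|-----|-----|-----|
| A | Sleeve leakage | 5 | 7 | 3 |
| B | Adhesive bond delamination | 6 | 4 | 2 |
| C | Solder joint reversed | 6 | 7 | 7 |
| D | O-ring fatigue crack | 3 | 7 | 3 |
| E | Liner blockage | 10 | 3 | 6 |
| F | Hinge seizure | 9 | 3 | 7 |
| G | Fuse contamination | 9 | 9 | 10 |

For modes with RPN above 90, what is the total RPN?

1578

RPN = Severity × Occurrence × Detection:
  A: 5 × 3 × 7 = 105
  B: 6 × 2 × 4 = 48
  C: 6 × 7 × 7 = 294
  D: 3 × 3 × 7 = 63
  E: 10 × 6 × 3 = 180
  F: 9 × 7 × 3 = 189
  G: 9 × 10 × 9 = 810
RPN > 90: A (105), C (294), E (180), F (189), G (810).
Sum: 105 + 294 + 180 + 189 + 810 = 1578.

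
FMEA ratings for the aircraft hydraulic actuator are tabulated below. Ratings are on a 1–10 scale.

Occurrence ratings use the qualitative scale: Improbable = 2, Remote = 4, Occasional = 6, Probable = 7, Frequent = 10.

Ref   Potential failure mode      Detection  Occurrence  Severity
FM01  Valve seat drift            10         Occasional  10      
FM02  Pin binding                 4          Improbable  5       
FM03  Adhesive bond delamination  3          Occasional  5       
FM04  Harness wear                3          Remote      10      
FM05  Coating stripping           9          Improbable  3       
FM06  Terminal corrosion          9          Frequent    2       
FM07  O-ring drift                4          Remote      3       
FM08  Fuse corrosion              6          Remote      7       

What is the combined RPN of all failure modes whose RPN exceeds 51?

1212

RPN = Severity × Occurrence × Detection:
  FM01: 10 × 6 × 10 = 600
  FM02: 5 × 2 × 4 = 40
  FM03: 5 × 6 × 3 = 90
  FM04: 10 × 4 × 3 = 120
  FM05: 3 × 2 × 9 = 54
  FM06: 2 × 10 × 9 = 180
  FM07: 3 × 4 × 4 = 48
  FM08: 7 × 4 × 6 = 168
RPN > 51: FM01 (600), FM03 (90), FM04 (120), FM05 (54), FM06 (180), FM08 (168).
Sum: 600 + 90 + 120 + 54 + 180 + 168 = 1212.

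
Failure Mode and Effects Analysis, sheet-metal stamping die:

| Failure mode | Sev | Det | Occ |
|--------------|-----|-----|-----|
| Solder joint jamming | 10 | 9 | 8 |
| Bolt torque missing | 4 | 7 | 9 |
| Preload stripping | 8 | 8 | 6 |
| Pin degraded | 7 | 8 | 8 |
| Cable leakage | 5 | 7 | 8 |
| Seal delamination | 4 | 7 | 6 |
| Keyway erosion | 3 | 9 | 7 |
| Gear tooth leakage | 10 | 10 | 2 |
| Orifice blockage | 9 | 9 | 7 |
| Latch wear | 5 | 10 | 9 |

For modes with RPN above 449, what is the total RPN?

RPN = Severity × Occurrence × Detection:
  Solder joint jamming: 10 × 8 × 9 = 720
  Bolt torque missing: 4 × 9 × 7 = 252
  Preload stripping: 8 × 6 × 8 = 384
  Pin degraded: 7 × 8 × 8 = 448
  Cable leakage: 5 × 8 × 7 = 280
  Seal delamination: 4 × 6 × 7 = 168
  Keyway erosion: 3 × 7 × 9 = 189
  Gear tooth leakage: 10 × 2 × 10 = 200
  Orifice blockage: 9 × 7 × 9 = 567
  Latch wear: 5 × 9 × 10 = 450
RPN > 449: Solder joint jamming (720), Orifice blockage (567), Latch wear (450).
Sum: 720 + 567 + 450 = 1737.

1737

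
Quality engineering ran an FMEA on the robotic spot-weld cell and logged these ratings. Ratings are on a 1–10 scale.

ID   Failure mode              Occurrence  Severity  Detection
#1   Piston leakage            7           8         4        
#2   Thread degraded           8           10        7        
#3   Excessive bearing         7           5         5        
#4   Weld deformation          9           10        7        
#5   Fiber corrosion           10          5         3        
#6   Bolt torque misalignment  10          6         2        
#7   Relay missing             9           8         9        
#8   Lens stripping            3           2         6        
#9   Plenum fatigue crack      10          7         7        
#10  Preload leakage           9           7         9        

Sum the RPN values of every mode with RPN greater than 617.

RPN = Severity × Occurrence × Detection:
  #1: 8 × 7 × 4 = 224
  #2: 10 × 8 × 7 = 560
  #3: 5 × 7 × 5 = 175
  #4: 10 × 9 × 7 = 630
  #5: 5 × 10 × 3 = 150
  #6: 6 × 10 × 2 = 120
  #7: 8 × 9 × 9 = 648
  #8: 2 × 3 × 6 = 36
  #9: 7 × 10 × 7 = 490
  #10: 7 × 9 × 9 = 567
RPN > 617: #4 (630), #7 (648).
Sum: 630 + 648 = 1278.

1278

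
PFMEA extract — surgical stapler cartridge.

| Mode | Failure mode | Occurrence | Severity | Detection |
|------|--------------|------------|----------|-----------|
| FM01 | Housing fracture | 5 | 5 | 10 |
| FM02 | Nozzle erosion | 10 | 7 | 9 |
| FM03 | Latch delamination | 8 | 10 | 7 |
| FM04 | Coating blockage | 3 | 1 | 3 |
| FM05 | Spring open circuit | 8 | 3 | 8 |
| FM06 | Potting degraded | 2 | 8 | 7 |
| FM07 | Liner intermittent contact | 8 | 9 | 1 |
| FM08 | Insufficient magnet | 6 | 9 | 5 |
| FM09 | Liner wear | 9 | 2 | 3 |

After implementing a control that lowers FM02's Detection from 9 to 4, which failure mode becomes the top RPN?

FM03

RPN = Severity × Occurrence × Detection:
  FM01: 5 × 5 × 10 = 250
  FM02: 7 × 10 × 9 = 630
  FM03: 10 × 8 × 7 = 560
  FM04: 1 × 3 × 3 = 9
  FM05: 3 × 8 × 8 = 192
  FM06: 8 × 2 × 7 = 112
  FM07: 9 × 8 × 1 = 72
  FM08: 9 × 6 × 5 = 270
  FM09: 2 × 9 × 3 = 54
After action: FM02 → 7 × 10 × 4 = 280.
Revised RPNs: FM03=560, FM02=280, FM08=270, FM01=250, FM05=192, FM06=112, FM07=72, FM09=54, FM04=9.
Highest is now FM03 (560).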